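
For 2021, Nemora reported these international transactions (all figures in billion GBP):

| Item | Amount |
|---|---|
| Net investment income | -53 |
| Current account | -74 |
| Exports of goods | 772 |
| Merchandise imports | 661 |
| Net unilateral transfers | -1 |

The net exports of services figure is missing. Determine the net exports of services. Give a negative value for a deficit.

-131

Current account = goods balance + services balance + net primary income + net secondary income
Sum of the known components = 57
Net exports of services = CA - (known components) = -74 - 57 = -131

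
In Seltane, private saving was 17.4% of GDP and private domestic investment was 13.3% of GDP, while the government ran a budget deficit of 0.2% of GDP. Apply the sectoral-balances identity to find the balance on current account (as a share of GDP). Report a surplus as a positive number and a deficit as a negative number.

3.9

By the sectoral-balances identity, CA = (S_private - I) + (T - G).
Private balance = 17.4 - 13.3 = 4.1
Government balance (T - G) = -0.2
CA = 4.1 + (-0.2) = 3.9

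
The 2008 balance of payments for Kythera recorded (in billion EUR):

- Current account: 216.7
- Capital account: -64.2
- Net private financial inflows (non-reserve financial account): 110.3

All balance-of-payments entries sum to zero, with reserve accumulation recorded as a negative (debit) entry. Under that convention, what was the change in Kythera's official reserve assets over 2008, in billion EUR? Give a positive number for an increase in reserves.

Official reserve transactions balance = -(216.7 + (-64.2) + 110.3) = -262.8
An accumulation of reserves is recorded as a debit (negative entry), so the change in the stock of reserves is the negative of that balance.
Change in official reserves = -(-262.8) = 262.8

262.8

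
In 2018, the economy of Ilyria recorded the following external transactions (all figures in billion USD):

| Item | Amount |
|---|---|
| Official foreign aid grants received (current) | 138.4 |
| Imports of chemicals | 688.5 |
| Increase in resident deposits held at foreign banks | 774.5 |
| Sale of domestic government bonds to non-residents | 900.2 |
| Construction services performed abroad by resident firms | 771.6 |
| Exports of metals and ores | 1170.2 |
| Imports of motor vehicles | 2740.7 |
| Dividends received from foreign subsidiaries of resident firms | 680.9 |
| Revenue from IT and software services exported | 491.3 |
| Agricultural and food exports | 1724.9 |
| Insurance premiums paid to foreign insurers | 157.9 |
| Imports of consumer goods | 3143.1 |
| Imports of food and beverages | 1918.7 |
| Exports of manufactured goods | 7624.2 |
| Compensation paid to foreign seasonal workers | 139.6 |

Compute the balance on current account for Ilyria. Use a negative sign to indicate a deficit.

3813.0

Goods: -1918.7 - 3143.1 - 2740.7 - 688.5 + 1724.9 + 7624.2 + 1170.2 = 2028.3
Services: -157.9 + 771.6 + 491.3 = 1105.0
Primary income: -139.6 + 680.9 = 541.3
Secondary income: 138.4
Current account = 2028.3 + 1105.0 + 541.3 + 138.4 = 3813.0
(Excluded from the current account — financial account: increase in resident deposits held at foreign banks 774.5, sale of domestic government bonds to non-residents 900.2.)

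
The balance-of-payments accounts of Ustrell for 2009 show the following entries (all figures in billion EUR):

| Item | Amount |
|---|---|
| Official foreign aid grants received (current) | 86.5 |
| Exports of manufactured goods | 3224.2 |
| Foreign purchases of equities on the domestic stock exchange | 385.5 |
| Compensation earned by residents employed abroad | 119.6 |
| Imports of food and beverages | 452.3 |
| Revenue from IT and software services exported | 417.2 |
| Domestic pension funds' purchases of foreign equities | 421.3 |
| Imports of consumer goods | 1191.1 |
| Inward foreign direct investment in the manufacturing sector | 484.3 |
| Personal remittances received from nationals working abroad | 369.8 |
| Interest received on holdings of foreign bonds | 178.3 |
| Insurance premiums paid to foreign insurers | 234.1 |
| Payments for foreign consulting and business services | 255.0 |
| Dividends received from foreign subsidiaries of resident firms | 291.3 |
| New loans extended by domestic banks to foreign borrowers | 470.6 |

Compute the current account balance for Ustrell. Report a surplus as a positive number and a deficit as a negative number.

Goods: 3224.2 - 1191.1 - 452.3 = 1580.8
Services: -255.0 + 417.2 - 234.1 = -71.9
Primary income: 291.3 + 178.3 + 119.6 = 589.2
Secondary income: 369.8 + 86.5 = 456.3
Current account = 1580.8 + (-71.9) + 589.2 + 456.3 = 2554.4
(Excluded from the current account — financial account: foreign purchases of equities on the domestic stock exchange 385.5, domestic pension funds' purchases of foreign equities 421.3, inward foreign direct investment in the manufacturing sector 484.3, new loans extended by domestic banks to foreign borrowers 470.6.)

2554.4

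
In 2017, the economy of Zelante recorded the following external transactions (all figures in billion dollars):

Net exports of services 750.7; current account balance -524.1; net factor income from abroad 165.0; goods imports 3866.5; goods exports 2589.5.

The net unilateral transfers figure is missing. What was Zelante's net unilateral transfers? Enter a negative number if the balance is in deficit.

Current account = goods balance + services balance + net primary income + net secondary income
Sum of the known components = -361.3
Net unilateral transfers = CA - (known components) = -524.1 - (-361.3) = -162.8

-162.8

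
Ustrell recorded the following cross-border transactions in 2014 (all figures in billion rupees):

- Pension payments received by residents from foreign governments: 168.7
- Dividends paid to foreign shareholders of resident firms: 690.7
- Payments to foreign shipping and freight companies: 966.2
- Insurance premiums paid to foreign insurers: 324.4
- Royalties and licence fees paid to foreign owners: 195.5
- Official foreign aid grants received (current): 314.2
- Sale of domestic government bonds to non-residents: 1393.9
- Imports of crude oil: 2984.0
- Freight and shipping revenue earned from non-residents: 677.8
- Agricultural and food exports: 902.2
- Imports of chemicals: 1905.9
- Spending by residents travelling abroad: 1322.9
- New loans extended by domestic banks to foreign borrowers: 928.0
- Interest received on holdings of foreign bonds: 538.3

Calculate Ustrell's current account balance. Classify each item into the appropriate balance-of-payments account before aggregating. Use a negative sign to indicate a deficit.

-5788.4

Goods: -2984.0 + 902.2 - 1905.9 = -3987.7
Services: 677.8 - 1322.9 - 195.5 - 966.2 - 324.4 = -2131.2
Primary income: 538.3 - 690.7 = -152.4
Secondary income: 168.7 + 314.2 = 482.9
Current account = (-3987.7) + (-2131.2) + (-152.4) + 482.9 = -5788.4
(Excluded from the current account — financial account: sale of domestic government bonds to non-residents 1393.9, new loans extended by domestic banks to foreign borrowers 928.0.)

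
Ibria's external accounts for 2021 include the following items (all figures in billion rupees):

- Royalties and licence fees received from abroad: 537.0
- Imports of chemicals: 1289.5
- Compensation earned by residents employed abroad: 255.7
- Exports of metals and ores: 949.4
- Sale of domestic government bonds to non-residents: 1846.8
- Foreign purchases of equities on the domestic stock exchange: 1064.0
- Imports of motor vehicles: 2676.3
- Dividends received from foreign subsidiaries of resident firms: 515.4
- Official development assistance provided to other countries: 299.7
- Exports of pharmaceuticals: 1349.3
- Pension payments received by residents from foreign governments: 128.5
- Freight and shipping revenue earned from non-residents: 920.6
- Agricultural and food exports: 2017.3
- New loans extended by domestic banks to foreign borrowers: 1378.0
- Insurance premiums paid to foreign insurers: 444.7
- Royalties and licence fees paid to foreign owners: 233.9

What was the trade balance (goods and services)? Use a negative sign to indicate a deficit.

Goods: 1349.3 + 2017.3 - 2676.3 + 949.4 - 1289.5 = 350.2
Services: 920.6 - 444.7 - 233.9 + 537.0 = 779.0
Trade balance = 350.2 + 779.0 = 1129.2
(Excluded from the trade balance — primary income: compensation earned by residents employed abroad 255.7, dividends received from foreign subsidiaries of resident firms 515.4; financial account: sale of domestic government bonds to non-residents 1846.8, foreign purchases of equities on the domestic stock exchange 1064.0, new loans extended by domestic banks to foreign borrowers 1378.0; secondary income: official development assistance provided to other countries 299.7, pension payments received by residents from foreign governments 128.5.)

1129.2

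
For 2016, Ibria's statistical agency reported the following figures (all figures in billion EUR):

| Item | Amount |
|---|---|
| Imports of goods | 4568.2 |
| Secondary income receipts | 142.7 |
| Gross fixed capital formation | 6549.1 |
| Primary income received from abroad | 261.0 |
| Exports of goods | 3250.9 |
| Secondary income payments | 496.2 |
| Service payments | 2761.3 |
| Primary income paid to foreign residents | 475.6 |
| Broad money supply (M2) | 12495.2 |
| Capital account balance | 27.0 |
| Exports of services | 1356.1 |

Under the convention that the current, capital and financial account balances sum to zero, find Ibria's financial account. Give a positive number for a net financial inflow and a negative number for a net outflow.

3263.6

Goods balance = 3250.9 - 4568.2 = -1317.3
Services balance = 1356.1 - 2761.3 = -1405.2
Trade balance (goods + services) = -1317.3 + (-1405.2) = -2722.5
Net primary income = 261.0 - 475.6 = -214.6
Net secondary income = 142.7 - 496.2 = -353.5
Current account = -2722.5 + (-214.6) + (-353.5) = -3290.6
Financial account = -(-3290.6 + 27.0) = 3263.6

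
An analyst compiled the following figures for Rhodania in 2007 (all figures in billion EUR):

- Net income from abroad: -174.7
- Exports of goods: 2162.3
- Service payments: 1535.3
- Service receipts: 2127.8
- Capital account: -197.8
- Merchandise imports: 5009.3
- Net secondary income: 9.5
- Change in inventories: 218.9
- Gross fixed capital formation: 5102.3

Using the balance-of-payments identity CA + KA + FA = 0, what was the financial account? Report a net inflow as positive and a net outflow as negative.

Goods balance = 2162.3 - 5009.3 = -2847.0
Services balance = 2127.8 - 1535.3 = 592.5
Trade balance (goods + services) = -2847.0 + 592.5 = -2254.5
Net primary income = -174.7
Net secondary income = 9.5
Current account = -2254.5 + (-174.7) + 9.5 = -2419.7
Financial account = -(-2419.7 + (-197.8)) = 2617.5

2617.5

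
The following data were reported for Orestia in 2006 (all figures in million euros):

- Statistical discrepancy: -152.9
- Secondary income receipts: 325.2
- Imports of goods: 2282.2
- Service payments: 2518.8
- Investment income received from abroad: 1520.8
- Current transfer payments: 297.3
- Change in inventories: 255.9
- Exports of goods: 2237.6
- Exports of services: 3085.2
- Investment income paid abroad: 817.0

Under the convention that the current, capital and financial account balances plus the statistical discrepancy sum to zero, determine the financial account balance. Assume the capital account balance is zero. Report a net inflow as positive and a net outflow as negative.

-1100.6

Goods balance = 2237.6 - 2282.2 = -44.6
Services balance = 3085.2 - 2518.8 = 566.4
Trade balance (goods + services) = -44.6 + 566.4 = 521.8
Net primary income = 1520.8 - 817.0 = 703.8
Net secondary income = 325.2 - 297.3 = 27.9
Current account = 521.8 + 703.8 + 27.9 = 1253.5
Financial account = -(1253.5 + (-152.9)) = -1100.6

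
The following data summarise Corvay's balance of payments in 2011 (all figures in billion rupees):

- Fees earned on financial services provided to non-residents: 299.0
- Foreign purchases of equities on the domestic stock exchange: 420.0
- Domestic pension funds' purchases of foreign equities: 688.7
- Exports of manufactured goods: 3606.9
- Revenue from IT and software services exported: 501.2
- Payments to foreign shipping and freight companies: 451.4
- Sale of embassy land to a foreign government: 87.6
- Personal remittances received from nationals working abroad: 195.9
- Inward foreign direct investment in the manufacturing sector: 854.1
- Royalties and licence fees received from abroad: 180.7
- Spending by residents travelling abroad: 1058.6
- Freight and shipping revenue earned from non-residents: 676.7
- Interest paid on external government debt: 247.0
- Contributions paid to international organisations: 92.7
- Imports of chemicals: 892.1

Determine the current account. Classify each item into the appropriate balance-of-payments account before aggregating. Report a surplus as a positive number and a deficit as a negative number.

Goods: -892.1 + 3606.9 = 2714.8
Services: 501.2 + 299.0 + 180.7 - 451.4 - 1058.6 + 676.7 = 147.6
Primary income: -247.0
Secondary income: -92.7 + 195.9 = 103.2
Current account = 2714.8 + 147.6 + (-247.0) + 103.2 = 2718.6
(Excluded from the current account — financial account: foreign purchases of equities on the domestic stock exchange 420.0, domestic pension funds' purchases of foreign equities 688.7, inward foreign direct investment in the manufacturing sector 854.1; capital account: sale of embassy land to a foreign government 87.6.)

2718.6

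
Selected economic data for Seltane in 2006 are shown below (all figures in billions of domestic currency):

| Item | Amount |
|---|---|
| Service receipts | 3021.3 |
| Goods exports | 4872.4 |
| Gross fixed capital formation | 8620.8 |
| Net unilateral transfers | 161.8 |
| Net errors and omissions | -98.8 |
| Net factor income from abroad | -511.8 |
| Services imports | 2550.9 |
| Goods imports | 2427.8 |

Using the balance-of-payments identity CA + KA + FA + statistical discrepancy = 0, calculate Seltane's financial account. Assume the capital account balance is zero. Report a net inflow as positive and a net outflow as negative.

Goods balance = 4872.4 - 2427.8 = 2444.6
Services balance = 3021.3 - 2550.9 = 470.4
Trade balance (goods + services) = 2444.6 + 470.4 = 2915.0
Net primary income = -511.8
Net secondary income = 161.8
Current account = 2915.0 + (-511.8) + 161.8 = 2565.0
Financial account = -(2565.0 + (-98.8)) = -2466.2

-2466.2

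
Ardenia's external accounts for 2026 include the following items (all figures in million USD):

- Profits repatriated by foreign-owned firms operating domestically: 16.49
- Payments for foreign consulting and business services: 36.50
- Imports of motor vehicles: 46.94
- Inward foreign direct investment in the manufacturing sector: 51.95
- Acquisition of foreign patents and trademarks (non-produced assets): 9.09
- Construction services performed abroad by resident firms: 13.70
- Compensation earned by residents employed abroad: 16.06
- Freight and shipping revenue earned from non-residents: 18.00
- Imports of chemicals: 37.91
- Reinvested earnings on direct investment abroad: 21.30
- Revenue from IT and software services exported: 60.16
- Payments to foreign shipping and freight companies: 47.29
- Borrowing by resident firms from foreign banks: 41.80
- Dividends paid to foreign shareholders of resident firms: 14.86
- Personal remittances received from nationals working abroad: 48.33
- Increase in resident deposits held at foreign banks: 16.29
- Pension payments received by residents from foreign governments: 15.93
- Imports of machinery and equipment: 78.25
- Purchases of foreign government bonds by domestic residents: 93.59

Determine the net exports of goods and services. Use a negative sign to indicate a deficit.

Goods: -37.91 - 78.25 - 46.94 = -163.10
Services: 18.00 - 47.29 - 36.50 + 60.16 + 13.70 = 8.07
Trade balance = -163.10 + 8.07 = -155.03
(Excluded from the trade balance — primary income: profits repatriated by foreign-owned firms operating domestically 16.49, compensation earned by residents employed abroad 16.06, reinvested earnings on direct investment abroad 21.30, dividends paid to foreign shareholders of resident firms 14.86; financial account: inward foreign direct investment in the manufacturing sector 51.95, borrowing by resident firms from foreign banks 41.80, increase in resident deposits held at foreign banks 16.29, purchases of foreign government bonds by domestic residents 93.59; capital account: acquisition of foreign patents and trademarks (non-produced assets) 9.09; secondary income: personal remittances received from nationals working abroad 48.33, pension payments received by residents from foreign governments 15.93.)

-155.03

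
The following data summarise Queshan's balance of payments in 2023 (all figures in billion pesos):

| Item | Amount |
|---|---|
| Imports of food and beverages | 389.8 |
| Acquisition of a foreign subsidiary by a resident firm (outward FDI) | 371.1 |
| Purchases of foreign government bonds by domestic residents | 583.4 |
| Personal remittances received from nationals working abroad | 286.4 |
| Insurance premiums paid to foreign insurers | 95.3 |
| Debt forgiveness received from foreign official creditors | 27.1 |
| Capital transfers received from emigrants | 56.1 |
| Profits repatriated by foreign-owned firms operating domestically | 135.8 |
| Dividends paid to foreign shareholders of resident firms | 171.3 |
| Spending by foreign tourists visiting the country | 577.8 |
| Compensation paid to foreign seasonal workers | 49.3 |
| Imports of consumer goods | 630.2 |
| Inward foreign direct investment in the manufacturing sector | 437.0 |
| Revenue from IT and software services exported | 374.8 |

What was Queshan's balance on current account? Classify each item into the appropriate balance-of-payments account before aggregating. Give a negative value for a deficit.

-232.7

Goods: -630.2 - 389.8 = -1020.0
Services: 374.8 + 577.8 - 95.3 = 857.3
Primary income: -171.3 - 135.8 - 49.3 = -356.4
Secondary income: 286.4
Current account = (-1020.0) + 857.3 + (-356.4) + 286.4 = -232.7
(Excluded from the current account — financial account: acquisition of a foreign subsidiary by a resident firm (outward FDI) 371.1, purchases of foreign government bonds by domestic residents 583.4, inward foreign direct investment in the manufacturing sector 437.0; capital account: debt forgiveness received from foreign official creditors 27.1, capital transfers received from emigrants 56.1.)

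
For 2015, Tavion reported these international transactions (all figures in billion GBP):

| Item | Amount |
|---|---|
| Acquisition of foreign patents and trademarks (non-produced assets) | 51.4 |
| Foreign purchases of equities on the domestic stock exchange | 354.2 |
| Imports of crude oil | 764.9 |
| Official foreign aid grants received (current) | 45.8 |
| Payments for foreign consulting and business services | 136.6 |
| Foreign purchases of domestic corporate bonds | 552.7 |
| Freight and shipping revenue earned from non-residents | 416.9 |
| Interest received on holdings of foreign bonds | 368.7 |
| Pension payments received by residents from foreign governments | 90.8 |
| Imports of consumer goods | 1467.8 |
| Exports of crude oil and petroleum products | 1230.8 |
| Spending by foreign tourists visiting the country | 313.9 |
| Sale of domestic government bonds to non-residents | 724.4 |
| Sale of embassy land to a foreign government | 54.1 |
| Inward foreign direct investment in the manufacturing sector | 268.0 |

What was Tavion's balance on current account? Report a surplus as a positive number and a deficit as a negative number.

Goods: -1467.8 - 764.9 + 1230.8 = -1001.9
Services: 313.9 - 136.6 + 416.9 = 594.2
Primary income: 368.7
Secondary income: 45.8 + 90.8 = 136.6
Current account = (-1001.9) + 594.2 + 368.7 + 136.6 = 97.6
(Excluded from the current account — capital account: acquisition of foreign patents and trademarks (non-produced assets) 51.4, sale of embassy land to a foreign government 54.1; financial account: foreign purchases of equities on the domestic stock exchange 354.2, foreign purchases of domestic corporate bonds 552.7, sale of domestic government bonds to non-residents 724.4, inward foreign direct investment in the manufacturing sector 268.0.)

97.6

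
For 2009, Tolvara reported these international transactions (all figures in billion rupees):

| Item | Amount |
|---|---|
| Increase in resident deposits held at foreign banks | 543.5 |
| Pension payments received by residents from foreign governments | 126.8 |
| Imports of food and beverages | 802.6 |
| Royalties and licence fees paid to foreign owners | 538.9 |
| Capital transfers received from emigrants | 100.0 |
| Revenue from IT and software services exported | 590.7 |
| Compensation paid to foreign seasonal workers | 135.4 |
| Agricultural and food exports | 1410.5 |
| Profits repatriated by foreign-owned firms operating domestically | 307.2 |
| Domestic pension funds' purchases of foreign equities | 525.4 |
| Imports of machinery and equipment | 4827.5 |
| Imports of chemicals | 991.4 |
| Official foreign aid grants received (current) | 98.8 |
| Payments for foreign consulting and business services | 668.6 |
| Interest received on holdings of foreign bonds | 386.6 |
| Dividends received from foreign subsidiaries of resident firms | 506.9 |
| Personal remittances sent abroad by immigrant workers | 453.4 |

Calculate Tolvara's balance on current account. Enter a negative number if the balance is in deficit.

Goods: -4827.5 + 1410.5 - 991.4 - 802.6 = -5211.0
Services: -538.9 - 668.6 + 590.7 = -616.8
Primary income: -135.4 + 506.9 - 307.2 + 386.6 = 450.9
Secondary income: -453.4 + 126.8 + 98.8 = -227.8
Current account = (-5211.0) + (-616.8) + 450.9 + (-227.8) = -5604.7
(Excluded from the current account — financial account: increase in resident deposits held at foreign banks 543.5, domestic pension funds' purchases of foreign equities 525.4; capital account: capital transfers received from emigrants 100.0.)

-5604.7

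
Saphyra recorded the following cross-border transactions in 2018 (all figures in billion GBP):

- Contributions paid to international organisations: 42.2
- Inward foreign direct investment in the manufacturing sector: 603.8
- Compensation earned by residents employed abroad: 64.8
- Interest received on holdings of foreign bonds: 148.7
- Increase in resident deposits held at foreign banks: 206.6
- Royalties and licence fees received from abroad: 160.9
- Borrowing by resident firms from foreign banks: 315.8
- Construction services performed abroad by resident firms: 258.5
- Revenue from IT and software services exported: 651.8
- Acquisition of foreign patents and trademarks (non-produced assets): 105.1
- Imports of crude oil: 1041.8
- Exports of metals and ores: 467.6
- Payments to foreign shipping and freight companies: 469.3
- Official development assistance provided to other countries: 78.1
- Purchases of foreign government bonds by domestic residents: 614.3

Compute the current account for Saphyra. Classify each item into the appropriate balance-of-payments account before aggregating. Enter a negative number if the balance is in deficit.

Goods: 467.6 - 1041.8 = -574.2
Services: 258.5 + 160.9 - 469.3 + 651.8 = 601.9
Primary income: 148.7 + 64.8 = 213.5
Secondary income: -42.2 - 78.1 = -120.3
Current account = (-574.2) + 601.9 + 213.5 + (-120.3) = 120.9
(Excluded from the current account — financial account: inward foreign direct investment in the manufacturing sector 603.8, increase in resident deposits held at foreign banks 206.6, borrowing by resident firms from foreign banks 315.8, purchases of foreign government bonds by domestic residents 614.3; capital account: acquisition of foreign patents and trademarks (non-produced assets) 105.1.)

120.9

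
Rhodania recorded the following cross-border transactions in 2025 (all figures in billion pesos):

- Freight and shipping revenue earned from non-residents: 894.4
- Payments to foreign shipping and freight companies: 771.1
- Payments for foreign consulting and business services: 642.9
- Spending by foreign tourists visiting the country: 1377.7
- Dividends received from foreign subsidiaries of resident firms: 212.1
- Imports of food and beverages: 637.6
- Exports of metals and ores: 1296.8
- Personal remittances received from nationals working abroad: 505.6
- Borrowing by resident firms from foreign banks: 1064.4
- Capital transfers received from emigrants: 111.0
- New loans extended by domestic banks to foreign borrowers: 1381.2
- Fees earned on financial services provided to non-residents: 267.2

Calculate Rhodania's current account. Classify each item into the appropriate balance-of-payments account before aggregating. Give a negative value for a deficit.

2502.2

Goods: 1296.8 - 637.6 = 659.2
Services: -642.9 + 894.4 - 771.1 + 267.2 + 1377.7 = 1125.3
Primary income: 212.1
Secondary income: 505.6
Current account = 659.2 + 1125.3 + 212.1 + 505.6 = 2502.2
(Excluded from the current account — financial account: borrowing by resident firms from foreign banks 1064.4, new loans extended by domestic banks to foreign borrowers 1381.2; capital account: capital transfers received from emigrants 111.0.)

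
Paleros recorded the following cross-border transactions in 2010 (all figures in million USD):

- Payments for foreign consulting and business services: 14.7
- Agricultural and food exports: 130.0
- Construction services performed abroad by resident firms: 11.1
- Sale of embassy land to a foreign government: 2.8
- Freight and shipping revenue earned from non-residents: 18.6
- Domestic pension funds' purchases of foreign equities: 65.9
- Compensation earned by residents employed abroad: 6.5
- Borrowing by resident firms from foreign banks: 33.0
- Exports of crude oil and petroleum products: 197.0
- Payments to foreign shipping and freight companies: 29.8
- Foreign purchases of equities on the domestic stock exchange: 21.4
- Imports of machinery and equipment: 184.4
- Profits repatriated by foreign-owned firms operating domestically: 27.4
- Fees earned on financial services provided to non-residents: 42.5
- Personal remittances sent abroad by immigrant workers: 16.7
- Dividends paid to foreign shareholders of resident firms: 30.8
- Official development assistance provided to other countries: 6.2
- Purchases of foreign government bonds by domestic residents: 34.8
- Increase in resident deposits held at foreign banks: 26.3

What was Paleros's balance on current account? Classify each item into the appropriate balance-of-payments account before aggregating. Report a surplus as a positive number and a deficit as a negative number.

95.7

Goods: 197.0 + 130.0 - 184.4 = 142.6
Services: 18.6 + 42.5 - 14.7 - 29.8 + 11.1 = 27.7
Primary income: -30.8 - 27.4 + 6.5 = -51.7
Secondary income: -16.7 - 6.2 = -22.9
Current account = 142.6 + 27.7 + (-51.7) + (-22.9) = 95.7
(Excluded from the current account — capital account: sale of embassy land to a foreign government 2.8; financial account: domestic pension funds' purchases of foreign equities 65.9, borrowing by resident firms from foreign banks 33.0, foreign purchases of equities on the domestic stock exchange 21.4, purchases of foreign government bonds by domestic residents 34.8, increase in resident deposits held at foreign banks 26.3.)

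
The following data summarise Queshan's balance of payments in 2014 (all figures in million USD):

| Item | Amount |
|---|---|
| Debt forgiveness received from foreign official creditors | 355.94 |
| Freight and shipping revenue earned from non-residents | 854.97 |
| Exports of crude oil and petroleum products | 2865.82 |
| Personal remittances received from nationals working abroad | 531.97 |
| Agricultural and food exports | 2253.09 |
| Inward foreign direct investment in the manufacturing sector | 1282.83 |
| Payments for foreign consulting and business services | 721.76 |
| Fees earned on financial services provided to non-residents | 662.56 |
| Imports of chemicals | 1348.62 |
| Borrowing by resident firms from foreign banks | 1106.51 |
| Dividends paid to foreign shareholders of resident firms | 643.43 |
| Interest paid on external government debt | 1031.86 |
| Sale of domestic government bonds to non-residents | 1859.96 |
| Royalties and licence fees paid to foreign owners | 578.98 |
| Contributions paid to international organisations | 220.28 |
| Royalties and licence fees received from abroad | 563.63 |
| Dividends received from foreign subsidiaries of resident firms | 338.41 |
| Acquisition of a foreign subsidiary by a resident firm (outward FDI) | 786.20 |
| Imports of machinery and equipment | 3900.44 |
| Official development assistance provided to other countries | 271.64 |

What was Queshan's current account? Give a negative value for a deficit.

Goods: 2253.09 - 3900.44 + 2865.82 - 1348.62 = -130.15
Services: 854.97 - 721.76 + 563.63 - 578.98 + 662.56 = 780.42
Primary income: -643.43 - 1031.86 + 338.41 = -1336.88
Secondary income: -220.28 + 531.97 - 271.64 = 40.05
Current account = (-130.15) + 780.42 + (-1336.88) + 40.05 = -646.56
(Excluded from the current account — capital account: debt forgiveness received from foreign official creditors 355.94; financial account: inward foreign direct investment in the manufacturing sector 1282.83, borrowing by resident firms from foreign banks 1106.51, sale of domestic government bonds to non-residents 1859.96, acquisition of a foreign subsidiary by a resident firm (outward FDI) 786.20.)

-646.56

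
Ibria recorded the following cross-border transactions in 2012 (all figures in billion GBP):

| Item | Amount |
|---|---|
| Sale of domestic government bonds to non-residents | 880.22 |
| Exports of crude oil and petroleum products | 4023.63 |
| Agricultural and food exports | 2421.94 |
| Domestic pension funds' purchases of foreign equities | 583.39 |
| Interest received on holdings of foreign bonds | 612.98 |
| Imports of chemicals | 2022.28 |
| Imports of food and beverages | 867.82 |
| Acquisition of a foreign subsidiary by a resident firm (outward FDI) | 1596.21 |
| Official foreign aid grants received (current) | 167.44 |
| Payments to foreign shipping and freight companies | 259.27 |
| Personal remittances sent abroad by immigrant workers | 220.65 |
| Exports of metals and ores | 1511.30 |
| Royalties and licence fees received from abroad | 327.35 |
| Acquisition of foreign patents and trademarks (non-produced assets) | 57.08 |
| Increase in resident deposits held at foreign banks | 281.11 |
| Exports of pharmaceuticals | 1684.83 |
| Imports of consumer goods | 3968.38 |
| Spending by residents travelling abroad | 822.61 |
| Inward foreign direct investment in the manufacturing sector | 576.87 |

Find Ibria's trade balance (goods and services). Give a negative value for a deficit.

Goods: 4023.63 - 867.82 + 1511.30 - 3968.38 + 1684.83 - 2022.28 + 2421.94 = 2783.22
Services: 327.35 - 822.61 - 259.27 = -754.53
Trade balance = 2783.22 + (-754.53) = 2028.69
(Excluded from the trade balance — financial account: sale of domestic government bonds to non-residents 880.22, domestic pension funds' purchases of foreign equities 583.39, acquisition of a foreign subsidiary by a resident firm (outward FDI) 1596.21, increase in resident deposits held at foreign banks 281.11, inward foreign direct investment in the manufacturing sector 576.87; primary income: interest received on holdings of foreign bonds 612.98; secondary income: official foreign aid grants received (current) 167.44, personal remittances sent abroad by immigrant workers 220.65; capital account: acquisition of foreign patents and trademarks (non-produced assets) 57.08.)

2028.69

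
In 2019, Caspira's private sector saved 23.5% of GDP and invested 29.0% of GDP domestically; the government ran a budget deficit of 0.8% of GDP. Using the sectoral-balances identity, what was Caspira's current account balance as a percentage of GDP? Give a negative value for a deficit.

-6.3

By the sectoral-balances identity, CA = (S_private - I) + (T - G).
Private balance = 23.5 - 29.0 = -5.5
Government balance (T - G) = -0.8
CA = -5.5 + (-0.8) = -6.3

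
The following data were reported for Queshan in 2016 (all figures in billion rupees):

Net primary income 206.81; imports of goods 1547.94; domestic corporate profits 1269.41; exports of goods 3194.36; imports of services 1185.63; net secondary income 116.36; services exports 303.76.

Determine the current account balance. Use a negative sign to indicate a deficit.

Goods balance = 3194.36 - 1547.94 = 1646.42
Services balance = 303.76 - 1185.63 = -881.87
Trade balance (goods + services) = 1646.42 + (-881.87) = 764.55
Net primary income = 206.81
Net secondary income = 116.36
Current account = 764.55 + 206.81 + 116.36 = 1087.72

1087.72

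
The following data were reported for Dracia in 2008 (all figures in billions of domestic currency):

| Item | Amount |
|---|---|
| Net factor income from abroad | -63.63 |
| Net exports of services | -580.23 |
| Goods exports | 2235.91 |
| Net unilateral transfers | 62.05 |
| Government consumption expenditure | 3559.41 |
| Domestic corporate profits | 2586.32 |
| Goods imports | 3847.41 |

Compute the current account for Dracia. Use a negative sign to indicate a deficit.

-2193.31

Goods balance = 2235.91 - 3847.41 = -1611.50
Services balance = -580.23
Trade balance (goods + services) = -1611.50 + (-580.23) = -2191.73
Net primary income = -63.63
Net secondary income = 62.05
Current account = -2191.73 + (-63.63) + 62.05 = -2193.31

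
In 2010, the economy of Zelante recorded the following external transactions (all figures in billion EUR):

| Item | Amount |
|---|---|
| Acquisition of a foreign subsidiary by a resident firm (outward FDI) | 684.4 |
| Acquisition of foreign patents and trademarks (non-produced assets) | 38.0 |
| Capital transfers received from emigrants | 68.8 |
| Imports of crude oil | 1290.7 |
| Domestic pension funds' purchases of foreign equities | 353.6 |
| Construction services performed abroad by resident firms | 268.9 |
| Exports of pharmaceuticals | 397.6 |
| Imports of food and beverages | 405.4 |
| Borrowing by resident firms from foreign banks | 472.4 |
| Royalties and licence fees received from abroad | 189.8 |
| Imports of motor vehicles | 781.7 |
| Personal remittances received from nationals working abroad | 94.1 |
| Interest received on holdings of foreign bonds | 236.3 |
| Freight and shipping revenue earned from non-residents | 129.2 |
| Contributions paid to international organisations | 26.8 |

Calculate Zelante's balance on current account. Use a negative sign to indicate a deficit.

Goods: -405.4 + 397.6 - 781.7 - 1290.7 = -2080.2
Services: 129.2 + 268.9 + 189.8 = 587.9
Primary income: 236.3
Secondary income: -26.8 + 94.1 = 67.3
Current account = (-2080.2) + 587.9 + 236.3 + 67.3 = -1188.7
(Excluded from the current account — financial account: acquisition of a foreign subsidiary by a resident firm (outward FDI) 684.4, domestic pension funds' purchases of foreign equities 353.6, borrowing by resident firms from foreign banks 472.4; capital account: acquisition of foreign patents and trademarks (non-produced assets) 38.0, capital transfers received from emigrants 68.8.)

-1188.7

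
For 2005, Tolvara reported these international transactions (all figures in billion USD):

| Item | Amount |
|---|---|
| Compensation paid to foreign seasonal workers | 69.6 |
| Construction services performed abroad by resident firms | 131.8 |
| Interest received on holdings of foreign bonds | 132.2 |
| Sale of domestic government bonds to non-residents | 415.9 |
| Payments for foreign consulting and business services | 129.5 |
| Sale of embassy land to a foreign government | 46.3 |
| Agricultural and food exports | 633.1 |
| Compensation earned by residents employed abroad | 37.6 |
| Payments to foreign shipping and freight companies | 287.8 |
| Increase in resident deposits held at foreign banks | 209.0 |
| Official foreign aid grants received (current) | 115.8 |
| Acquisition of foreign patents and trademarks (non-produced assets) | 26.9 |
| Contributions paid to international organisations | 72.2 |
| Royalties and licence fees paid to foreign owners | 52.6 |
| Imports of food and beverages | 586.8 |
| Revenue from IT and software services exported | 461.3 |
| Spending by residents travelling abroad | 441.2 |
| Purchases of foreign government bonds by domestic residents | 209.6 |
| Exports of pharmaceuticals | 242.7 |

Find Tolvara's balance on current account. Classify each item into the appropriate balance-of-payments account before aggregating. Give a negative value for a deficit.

114.8

Goods: 242.7 + 633.1 - 586.8 = 289.0
Services: -441.2 - 52.6 + 461.3 - 287.8 + 131.8 - 129.5 = -318.0
Primary income: -69.6 + 132.2 + 37.6 = 100.2
Secondary income: 115.8 - 72.2 = 43.6
Current account = 289.0 + (-318.0) + 100.2 + 43.6 = 114.8
(Excluded from the current account — financial account: sale of domestic government bonds to non-residents 415.9, increase in resident deposits held at foreign banks 209.0, purchases of foreign government bonds by domestic residents 209.6; capital account: sale of embassy land to a foreign government 46.3, acquisition of foreign patents and trademarks (non-produced assets) 26.9.)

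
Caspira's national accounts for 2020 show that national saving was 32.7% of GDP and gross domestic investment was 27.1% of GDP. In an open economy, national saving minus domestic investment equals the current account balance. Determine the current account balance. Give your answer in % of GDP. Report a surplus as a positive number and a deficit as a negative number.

S - I = CA (net lending to the rest of the world).
CA = S - I = 32.7 - 27.1 = 5.6

5.6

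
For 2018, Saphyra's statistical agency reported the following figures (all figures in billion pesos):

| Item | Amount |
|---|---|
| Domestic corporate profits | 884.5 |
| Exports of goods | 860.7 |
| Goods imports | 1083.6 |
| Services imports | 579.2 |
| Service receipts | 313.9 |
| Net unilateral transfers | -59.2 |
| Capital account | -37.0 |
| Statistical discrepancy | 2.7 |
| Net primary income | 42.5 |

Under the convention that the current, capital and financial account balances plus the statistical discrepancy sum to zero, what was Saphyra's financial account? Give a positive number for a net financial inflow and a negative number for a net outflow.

539.2

Goods balance = 860.7 - 1083.6 = -222.9
Services balance = 313.9 - 579.2 = -265.3
Trade balance (goods + services) = -222.9 + (-265.3) = -488.2
Net primary income = 42.5
Net secondary income = -59.2
Current account = -488.2 + 42.5 + (-59.2) = -504.9
Financial account = -(-504.9 + (-37.0) + 2.7) = 539.2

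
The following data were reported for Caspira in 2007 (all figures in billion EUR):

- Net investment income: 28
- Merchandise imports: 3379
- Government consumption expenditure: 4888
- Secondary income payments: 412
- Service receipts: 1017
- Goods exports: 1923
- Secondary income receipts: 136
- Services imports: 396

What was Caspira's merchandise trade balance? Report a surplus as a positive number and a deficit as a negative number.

-1456

Goods balance = 1923 - 3379 = -1456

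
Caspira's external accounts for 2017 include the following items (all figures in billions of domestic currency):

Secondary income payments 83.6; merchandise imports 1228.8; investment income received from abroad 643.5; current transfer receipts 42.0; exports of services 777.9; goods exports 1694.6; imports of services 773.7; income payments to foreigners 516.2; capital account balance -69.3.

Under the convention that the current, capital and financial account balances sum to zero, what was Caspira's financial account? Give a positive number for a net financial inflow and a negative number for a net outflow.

Goods balance = 1694.6 - 1228.8 = 465.8
Services balance = 777.9 - 773.7 = 4.2
Trade balance (goods + services) = 465.8 + 4.2 = 470.0
Net primary income = 643.5 - 516.2 = 127.3
Net secondary income = 42.0 - 83.6 = -41.6
Current account = 470.0 + 127.3 + (-41.6) = 555.7
Financial account = -(555.7 + (-69.3)) = -486.4

-486.4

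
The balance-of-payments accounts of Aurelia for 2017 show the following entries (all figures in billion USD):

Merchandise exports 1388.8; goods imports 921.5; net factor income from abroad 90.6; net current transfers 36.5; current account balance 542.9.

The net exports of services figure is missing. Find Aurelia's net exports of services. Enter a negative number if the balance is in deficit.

Current account = goods balance + services balance + net primary income + net secondary income
Sum of the known components = 594.4
Net exports of services = CA - (known components) = 542.9 - 594.4 = -51.5

-51.5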